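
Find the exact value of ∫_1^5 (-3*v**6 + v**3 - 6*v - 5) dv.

By the power rule, an antiderivative is F(v) = -3*v**7/7 + v**4/4 - 3*v**2 - 5*v.
Then F(5) - F(1) = (-935925/28) - (-229/28) = -233924/7.

-233924/7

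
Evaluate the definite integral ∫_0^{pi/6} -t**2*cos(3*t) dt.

Integrate by parts twice (u = t^2, dv = -cos(3*t) dt).
An antiderivative is F(t) = -t**2*sin(3*t)/3 - 2*t*cos(3*t)/9 + 2*sin(3*t)/27.
Then F(pi/6) - F(0) = (2/27 - pi**2/108) - (0) = 2/27 - pi**2/108.

2/27 - pi**2/108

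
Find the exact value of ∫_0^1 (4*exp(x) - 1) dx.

-5 + 4*E

An antiderivative is F(x) = -x + 4*exp(x).
Then F(1) - F(0) = (-1 + 4*E) - (4) = -5 + 4*E.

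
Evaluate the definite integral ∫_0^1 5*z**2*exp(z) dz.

Integrate by parts twice (u = z^2, dv = 5*exp(z) dz).
An antiderivative is F(z) = (5*z**2 - 10*z + 10)*exp(z).
Then F(1) - F(0) = (5*E) - (10) = -10 + 5*E.

-10 + 5*E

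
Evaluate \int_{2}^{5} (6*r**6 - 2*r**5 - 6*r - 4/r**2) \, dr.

By the power rule, an antiderivative is F(r) = 6*r**7/7 - r**6/3 - 3*r**2 + 4/r.
Then F(5) - F(2) = (6476584/105) - (1646/21) = 2156118/35.

2156118/35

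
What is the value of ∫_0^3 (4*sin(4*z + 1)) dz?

-cos(13) + cos(1)

Let u = 4*z + 1, so du = 4 dz. When z = 0, u = 1; when z = 3, u = 13.
The integral becomes ∫ sin(u) du from 1 to 13, with antiderivative -cos(u).
Back in z: F(z) = -cos(4*z + 1).
Then F(3) - F(0) = (-cos(13)) - (-cos(1)) = -cos(13) + cos(1).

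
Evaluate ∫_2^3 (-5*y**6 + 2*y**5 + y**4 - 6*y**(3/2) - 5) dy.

By the power rule, an antiderivative is F(y) = -5*y**7/7 + y**6/3 - 12*y**(5/2)/5 + y**5/5 - 5*y.
Then F(3) - F(2) = (-44994/35 - 108*sqrt(3)/5) - (-7738/105 - 48*sqrt(2)/5) = -127244/105 - 108*sqrt(3)/5 + 48*sqrt(2)/5.

-127244/105 - 108*sqrt(3)/5 + 48*sqrt(2)/5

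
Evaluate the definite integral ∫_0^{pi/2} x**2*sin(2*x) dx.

-1/2 + pi**2/8

Integrate by parts twice (u = x^2, dv = sin(2*x) dx).
An antiderivative is F(x) = -x**2*cos(2*x)/2 + x*sin(2*x)/2 + cos(2*x)/4.
Then F(pi/2) - F(0) = (-1/4 + pi**2/8) - (1/4) = -1/2 + pi**2/8.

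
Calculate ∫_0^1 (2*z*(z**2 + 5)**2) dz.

Let u = z**2 + 5, so du = 2*z dz. When z = 0, u = 5; when z = 1, u = 6.
The integral becomes ∫ u**2 du from 5 to 6, with antiderivative u**3/3.
Back in z: F(z) = (z**2 + 5)**3/3.
Then F(1) - F(0) = (72) - (125/3) = 91/3.

91/3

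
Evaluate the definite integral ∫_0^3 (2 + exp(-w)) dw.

7 - exp(-3)

An antiderivative is F(w) = 2*w - exp(-w).
Then F(3) - F(0) = (6 - exp(-3)) - (-1) = 7 - exp(-3).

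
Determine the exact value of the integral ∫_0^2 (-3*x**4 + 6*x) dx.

By the power rule, an antiderivative is F(x) = -3*x**5/5 + 3*x**2.
Then F(2) - F(0) = (-36/5) - (0) = -36/5.

-36/5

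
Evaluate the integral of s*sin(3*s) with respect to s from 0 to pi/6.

Integrate by parts once (u = s, dv = sin(3*s) ds).
An antiderivative is F(s) = -s*cos(3*s)/3 + sin(3*s)/9.
Then F(pi/6) - F(0) = (1/9) - (0) = 1/9.

1/9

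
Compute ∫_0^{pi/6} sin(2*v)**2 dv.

Use the identity sin^2(2*v) = (1 - cos(4*v))/2.
An antiderivative is F(v) = v/2 - sin(4*v)/8.
Then F(pi/6) - F(0) = (-sqrt(3)/16 + pi/12) - (0) = -sqrt(3)/16 + pi/12.

-sqrt(3)/16 + pi/12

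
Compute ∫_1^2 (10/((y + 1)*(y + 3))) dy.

-5*log(5) + 5*log(2) + 5*log(3)

Factor the denominator: y**2 + 4*y + 3 = (y + 3)(y + 1).
Partial fractions: 10/((y + 1)*(y + 3)) = -5/(y + 3) + 5/(y + 1).
An antiderivative is F(y) = 5*log(y + 1) - 5*log(y + 3).
Then F(2) - F(1) = (-5*log(5) + 5*log(3)) - (-log(32)) = -5*log(5) + 5*log(2) + 5*log(3).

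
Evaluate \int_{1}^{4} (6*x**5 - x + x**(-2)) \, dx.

By the power rule, an antiderivative is F(x) = x**6 - x**2/2 - 1/x.
Then F(4) - F(1) = (16351/4) - (-1/2) = 16353/4.

16353/4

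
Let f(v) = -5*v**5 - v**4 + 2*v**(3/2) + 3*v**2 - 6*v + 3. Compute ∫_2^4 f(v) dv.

By the power rule, an antiderivative is F(v) = -5*v**6/6 + 4*v**(5/2)/5 - v**5/5 + v**3 - 3*v**2 + 3*v.
Then F(4) - F(2) = (-53468/15) - (-866/15 + 16*sqrt(2)/5) = -17534/5 - 16*sqrt(2)/5.

-17534/5 - 16*sqrt(2)/5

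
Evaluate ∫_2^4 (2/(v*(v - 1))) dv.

log(9/4)

Factor the denominator: v**2 - v = v(v - 1).
Partial fractions: 2/(v*(v - 1)) = -2/v + 2/(v - 1).
An antiderivative is F(v) = -2*log(v) + 2*log(v - 1).
Then F(4) - F(2) = (log(9/16)) - (-log(4)) = log(9/4).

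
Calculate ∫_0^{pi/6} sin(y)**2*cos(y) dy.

Let u = sin(y), so du = cos(y) dy. When y = 0, u = 0; when y = pi/6, u = 1/2.
The integral becomes ∫ u**2 du from 0 to 1/2, with antiderivative u**3/3.
Back in y: F(y) = sin(y)**3/3.
Then F(pi/6) - F(0) = (1/24) - (0) = 1/24.

1/24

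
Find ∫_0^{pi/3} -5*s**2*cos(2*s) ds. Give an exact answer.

-5*sqrt(3)*pi**2/36 + 5*sqrt(3)/8 + 5*pi/12

Integrate by parts twice (u = s^2, dv = -5*cos(2*s) ds).
An antiderivative is F(s) = -5*s**2*sin(2*s)/2 - 5*s*cos(2*s)/2 + 5*sin(2*s)/4.
Then F(pi/3) - F(0) = (-5*sqrt(3)*pi**2/36 + 5*sqrt(3)/8 + 5*pi/12) - (0) = -5*sqrt(3)*pi**2/36 + 5*sqrt(3)/8 + 5*pi/12.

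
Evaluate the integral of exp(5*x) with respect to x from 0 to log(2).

Let u = exp(x), so du = exp(x) dx. When x = 0, u = 1; when x = log(2), u = 2.
The integral becomes ∫ u**4 du from 1 to 2, with antiderivative u**5/5.
Back in x: F(x) = exp(5*x)/5.
Then F(log(2)) - F(0) = (32/5) - (1/5) = 31/5.

31/5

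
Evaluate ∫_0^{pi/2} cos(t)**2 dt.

pi/4

Use the identity cos^2(t) = (1 + cos(2*t))/2.
An antiderivative is F(t) = t/2 + sin(2*t)/4.
Then F(pi/2) - F(0) = (pi/4) - (0) = pi/4.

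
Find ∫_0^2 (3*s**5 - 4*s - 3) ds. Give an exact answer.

By the power rule, an antiderivative is F(s) = s**6/2 - 2*s**2 - 3*s.
Then F(2) - F(0) = (18) - (0) = 18.

18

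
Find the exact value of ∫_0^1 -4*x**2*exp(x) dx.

Integrate by parts twice (u = x^2, dv = -4*exp(x) dx).
An antiderivative is F(x) = (-4*x**2 + 8*x - 8)*exp(x).
Then F(1) - F(0) = (-4*E) - (-8) = 8 - 4*E.

8 - 4*E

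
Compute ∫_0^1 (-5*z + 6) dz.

By the power rule, an antiderivative is F(z) = -5*z**2/2 + 6*z.
Then F(1) - F(0) = (7/2) - (0) = 7/2.

7/2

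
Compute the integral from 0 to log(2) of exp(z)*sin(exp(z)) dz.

-cos(2) + cos(1)

Let u = exp(z), so du = exp(z) dz. When z = 0, u = 1; when z = log(2), u = 2.
The integral becomes ∫ sin(u) du from 1 to 2, with antiderivative -cos(u).
Back in z: F(z) = -cos(exp(z)).
Then F(log(2)) - F(0) = (-cos(2)) - (-cos(1)) = -cos(2) + cos(1).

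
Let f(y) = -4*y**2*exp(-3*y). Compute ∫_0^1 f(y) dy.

-8/27 + 68*exp(-3)/27

Integrate by parts twice (u = y^2, dv = -4*exp(-3*y) dy).
An antiderivative is F(y) = (36*y**2 + 24*y + 8)*exp(-3*y)/27.
Then F(1) - F(0) = (68*exp(-3)/27) - (8/27) = -8/27 + 68*exp(-3)/27.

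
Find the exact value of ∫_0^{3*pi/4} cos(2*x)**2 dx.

Use the identity cos^2(2*x) = (1 + cos(4*x))/2.
An antiderivative is F(x) = x/2 + sin(4*x)/8.
Then F(3*pi/4) - F(0) = (3*pi/8) - (0) = 3*pi/8.

3*pi/8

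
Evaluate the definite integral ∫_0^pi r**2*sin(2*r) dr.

-pi**2/2

Integrate by parts twice (u = r^2, dv = sin(2*r) dr).
An antiderivative is F(r) = -r**2*cos(2*r)/2 + r*sin(2*r)/2 + cos(2*r)/4.
Then F(pi) - F(0) = (1/4 - pi**2/2) - (1/4) = -pi**2/2.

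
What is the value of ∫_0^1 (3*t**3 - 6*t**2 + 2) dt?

3/4

By the power rule, an antiderivative is F(t) = 3*t**4/4 - 2*t**3 + 2*t.
Then F(1) - F(0) = (3/4) - (0) = 3/4.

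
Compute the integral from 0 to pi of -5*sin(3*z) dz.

An antiderivative is F(z) = 5*cos(3*z)/3.
Then F(pi) - F(0) = (-5/3) - (5/3) = -10/3.

-10/3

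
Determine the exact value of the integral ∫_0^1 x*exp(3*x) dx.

Integrate by parts once (u = x, dv = exp(3*x) dx).
An antiderivative is F(x) = (3*x - 1)*exp(3*x)/9.
Then F(1) - F(0) = (2*exp(3)/9) - (-1/9) = 1/9 + 2*exp(3)/9.

1/9 + 2*exp(3)/9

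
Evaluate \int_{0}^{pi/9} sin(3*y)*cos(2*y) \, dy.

Use the identity sin(3*y)cos(2*y) = [sin(5*y) + sin(y)]/2.
An antiderivative is F(y) = -cos(y)/2 - cos(5*y)/10.
Then F(pi/9) - F(0) = (-cos(pi/9)/2 + sin(pi/18)/10) - (-3/5) = -cos(pi/9)/2 + sin(pi/18)/10 + 3/5.

-cos(pi/9)/2 + sin(pi/18)/10 + 3/5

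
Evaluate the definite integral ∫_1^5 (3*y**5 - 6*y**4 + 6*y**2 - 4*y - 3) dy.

21256/5

By the power rule, an antiderivative is F(y) = y**6/2 - 6*y**5/5 + 2*y**3 - 2*y**2 - 3*y.
Then F(5) - F(1) = (8495/2) - (-37/10) = 21256/5.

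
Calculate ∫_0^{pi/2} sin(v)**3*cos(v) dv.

Let u = sin(v), so du = cos(v) dv. When v = 0, u = 0; when v = pi/2, u = 1.
The integral becomes ∫ u**3 du from 0 to 1, with antiderivative u**4/4.
Back in v: F(v) = sin(v)**4/4.
Then F(pi/2) - F(0) = (1/4) - (0) = 1/4.

1/4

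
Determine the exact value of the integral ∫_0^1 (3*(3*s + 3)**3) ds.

1215/4

Let u = 3*s + 3, so du = 3 ds. When s = 0, u = 3; when s = 1, u = 6.
The integral becomes ∫ u**3 du from 3 to 6, with antiderivative u**4/4.
Back in s: F(s) = (3*s + 3)**4/4.
Then F(1) - F(0) = (324) - (81/4) = 1215/4.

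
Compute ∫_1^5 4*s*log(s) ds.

Integrate by parts once (u = ln s, dv = 4*s ds).
An antiderivative is F(s) = s**2*(2*log(s) - 1).
Then F(5) - F(1) = (-25 + 50*log(5)) - (-1) = -24 + 50*log(5).

-24 + 50*log(5)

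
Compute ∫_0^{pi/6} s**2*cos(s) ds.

Integrate by parts twice (u = s^2, dv = cos(s) ds).
An antiderivative is F(s) = s**2*sin(s) + 2*s*cos(s) - 2*sin(s).
Then F(pi/6) - F(0) = (-1 + pi**2/72 + sqrt(3)*pi/6) - (0) = -1 + pi**2/72 + sqrt(3)*pi/6.

-1 + pi**2/72 + sqrt(3)*pi/6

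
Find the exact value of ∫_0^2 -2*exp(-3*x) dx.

-2/3 + 2*exp(-6)/3

An antiderivative is F(x) = 2*exp(-3*x)/3.
Then F(2) - F(0) = (2*exp(-6)/3) - (2/3) = -2/3 + 2*exp(-6)/3.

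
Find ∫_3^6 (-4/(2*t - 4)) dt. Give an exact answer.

-log(16)

An antiderivative is F(t) = -2*log(2*t - 4).
Then F(6) - F(3) = (-log(64)) - (-log(4)) = -log(16).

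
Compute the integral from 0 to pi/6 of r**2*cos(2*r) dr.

-sqrt(3)/8 + sqrt(3)*pi**2/144 + pi/24

Integrate by parts twice (u = r^2, dv = cos(2*r) dr).
An antiderivative is F(r) = r**2*sin(2*r)/2 + r*cos(2*r)/2 - sin(2*r)/4.
Then F(pi/6) - F(0) = (-sqrt(3)/8 + sqrt(3)*pi**2/144 + pi/24) - (0) = -sqrt(3)/8 + sqrt(3)*pi**2/144 + pi/24.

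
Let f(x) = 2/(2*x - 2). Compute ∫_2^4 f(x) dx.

log(3)

An antiderivative is F(x) = log(2*x - 2).
Then F(4) - F(2) = (log(6)) - (log(2)) = log(3).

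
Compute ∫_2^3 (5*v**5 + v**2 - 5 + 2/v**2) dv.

By the power rule, an antiderivative is F(v) = 5*v**6/6 + v**3/3 - 5*v - 2/v.
Then F(3) - F(2) = (3605/6) - (45) = 3335/6.

3335/6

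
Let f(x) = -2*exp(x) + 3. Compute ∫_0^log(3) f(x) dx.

-4 + log(27)

An antiderivative is F(x) = 3*x - 2*exp(x).
Then F(log(3)) - F(0) = (-6 + 3*log(3)) - (-2) = -4 + log(27).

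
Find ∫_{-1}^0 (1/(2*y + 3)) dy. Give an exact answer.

An antiderivative is F(y) = log(2*y + 3)/2.
Then F(0) - F(-1) = (log(3)/2) - (0) = log(3)/2.

log(3)/2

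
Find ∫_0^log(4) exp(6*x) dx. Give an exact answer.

1365/2

Let u = exp(x), so du = exp(x) dx. When x = 0, u = 1; when x = log(4), u = 4.
The integral becomes ∫ u**5 du from 1 to 4, with antiderivative u**6/6.
Back in x: F(x) = exp(6*x)/6.
Then F(log(4)) - F(0) = (2048/3) - (1/6) = 1365/2.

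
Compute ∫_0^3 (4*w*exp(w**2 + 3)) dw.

-2*(1 - exp(9))*exp(3)

Let u = w**2 + 3, so du = 2*w dw. When w = 0, u = 3; when w = 3, u = 12.
The integral becomes 2·∫ exp(u) du from 3 to 12, with antiderivative 2*exp(u).
Back in w: F(w) = 2*exp(w**2 + 3).
Then F(3) - F(0) = (2*exp(12)) - (2*exp(3)) = -2*(1 - exp(9))*exp(3).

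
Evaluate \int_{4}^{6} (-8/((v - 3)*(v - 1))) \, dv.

-8*log(3) + 4*log(5)

Factor the denominator: v**2 - 4*v + 3 = (v - 1)(v - 3).
Partial fractions: -8/((v - 3)*(v - 1)) = 4/(v - 1) - 4/(v - 3).
An antiderivative is F(v) = -4*log(v - 3) + 4*log(v - 1).
Then F(6) - F(4) = (-4*log(3) + 4*log(5)) - (log(81)) = -8*log(3) + 4*log(5).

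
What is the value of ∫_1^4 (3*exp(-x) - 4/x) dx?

-8*log(2) - 3*exp(-4) + 3*exp(-1)

An antiderivative is F(x) = -4*log(x) - 3*exp(-x).
Then F(4) - F(1) = (-8*log(2) - 3*exp(-4)) - (-3*exp(-1)) = -8*log(2) - 3*exp(-4) + 3*exp(-1).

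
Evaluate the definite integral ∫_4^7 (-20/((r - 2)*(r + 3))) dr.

Factor the denominator: r**2 + r - 6 = (r + 3)(r - 2).
Partial fractions: -20/((r - 2)*(r + 3)) = 4/(r + 3) - 4/(r - 2).
An antiderivative is F(r) = -4*log(r - 2) + 4*log(r + 3).
Then F(7) - F(4) = (log(16)) - (-4*log(2) + 4*log(7)) = -4*log(7) + 8*log(2).

-4*log(7) + 8*log(2)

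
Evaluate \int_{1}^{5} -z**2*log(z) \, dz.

Integrate by parts once (u = ln z, dv = -z**2 dz).
An antiderivative is F(z) = -z**3*(3*log(z) - 1)/9.
Then F(5) - F(1) = (125/9 - 125*log(5)/3) - (1/9) = 124/9 - 125*log(5)/3.

124/9 - 125*log(5)/3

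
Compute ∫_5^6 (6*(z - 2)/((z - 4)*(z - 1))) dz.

log(25)

Factor the denominator: z**2 - 5*z + 4 = (z - 1)(z - 4).
Partial fractions: 6*(z - 2)/((z - 4)*(z - 1)) = 2/(z - 1) + 4/(z - 4).
An antiderivative is F(z) = 4*log(z - 4) + 2*log(z - 1).
Then F(6) - F(5) = (4*log(2) + 2*log(5)) - (log(16)) = log(25).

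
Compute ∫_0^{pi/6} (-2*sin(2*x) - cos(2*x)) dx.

-1/2 - sqrt(3)/4

An antiderivative is F(x) = -sin(2*x)/2 + cos(2*x).
Then F(pi/6) - F(0) = (1/2 - sqrt(3)/4) - (1) = -1/2 - sqrt(3)/4.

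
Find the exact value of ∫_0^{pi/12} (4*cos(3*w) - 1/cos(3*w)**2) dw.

An antiderivative is F(w) = 4*sin(3*w)/3 - tan(3*w)/3.
Then F(pi/12) - F(0) = (-1/3 + 2*sqrt(2)/3) - (0) = -1/3 + 2*sqrt(2)/3.

-1/3 + 2*sqrt(2)/3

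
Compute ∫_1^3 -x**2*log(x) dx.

26/9 - 9*log(3)

Integrate by parts once (u = ln x, dv = -x**2 dx).
An antiderivative is F(x) = -x**3*(3*log(x) - 1)/9.
Then F(3) - F(1) = (3 - 9*log(3)) - (1/9) = 26/9 - 9*log(3).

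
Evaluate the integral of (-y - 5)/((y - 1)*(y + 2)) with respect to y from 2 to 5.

Factor the denominator: y**2 + y - 2 = (y + 2)(y - 1).
Partial fractions: (-y - 5)/((y - 1)*(y + 2)) = 1/(y + 2) - 2/(y - 1).
An antiderivative is F(y) = -2*log(y - 1) + log(y + 2).
Then F(5) - F(2) = (log(7/16)) - (log(4)) = log(7/64).

log(7/64)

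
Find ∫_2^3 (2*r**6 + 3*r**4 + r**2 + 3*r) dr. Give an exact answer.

153031/210

By the power rule, an antiderivative is F(r) = 2*r**7/7 + 3*r**5/5 + r**3/3 + 3*r**2/2.
Then F(3) - F(2) = (55521/70) - (6766/105) = 153031/210.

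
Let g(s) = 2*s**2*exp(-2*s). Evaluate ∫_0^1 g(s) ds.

(-5 + exp(2))*exp(-2)/2

Integrate by parts twice (u = s^2, dv = 2*exp(-2*s) ds).
An antiderivative is F(s) = (-2*s**2 - 2*s - 1)*exp(-2*s)/2.
Then F(1) - F(0) = (-5*exp(-2)/2) - (-1/2) = (-5 + exp(2))*exp(-2)/2.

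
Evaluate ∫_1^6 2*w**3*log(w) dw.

Integrate by parts once (u = ln w, dv = 2*w**3 dw).
An antiderivative is F(w) = w**4*(4*log(w) - 1)/8.
Then F(6) - F(1) = (-162 + 648*log(2) + 648*log(3)) - (-1/8) = -1295/8 + 648*log(2) + 648*log(3).

-1295/8 + 648*log(2) + 648*log(3)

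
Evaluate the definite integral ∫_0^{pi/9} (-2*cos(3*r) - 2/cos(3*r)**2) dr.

-sqrt(3)

An antiderivative is F(r) = -2*sin(3*r)/3 - 2*tan(3*r)/3.
Then F(pi/9) - F(0) = (-sqrt(3)) - (0) = -sqrt(3).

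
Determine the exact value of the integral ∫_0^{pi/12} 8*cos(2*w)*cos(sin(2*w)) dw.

Let u = sin(2*w), so du = 2*cos(2*w) dw. When w = 0, u = 0; when w = pi/12, u = 1/2.
The integral becomes 4·∫ cos(u) du from 0 to 1/2, with antiderivative 4*sin(u).
Back in w: F(w) = 4*sin(sin(2*w)).
Then F(pi/12) - F(0) = (4*sin(1/2)) - (0) = 4*sin(1/2).

4*sin(1/2)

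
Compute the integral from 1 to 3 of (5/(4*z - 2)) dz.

An antiderivative is F(z) = 5*log(4*z - 2)/4.
Then F(3) - F(1) = (5*log(10)/4) - (5*log(2)/4) = 5*log(5)/4.

5*log(5)/4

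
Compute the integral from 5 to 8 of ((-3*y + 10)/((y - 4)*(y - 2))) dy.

-log(16)

Factor the denominator: y**2 - 6*y + 8 = (y - 2)(y - 4).
Partial fractions: (-3*y + 10)/((y - 4)*(y - 2)) = -2/(y - 2) - 1/(y - 4).
An antiderivative is F(y) = -log(y - 4) - 2*log(y - 2).
Then F(8) - F(5) = (-4*log(2) - 2*log(3)) - (-log(9)) = -log(16).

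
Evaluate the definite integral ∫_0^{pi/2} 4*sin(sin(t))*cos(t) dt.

4 - 4*cos(1)

Let u = sin(t), so du = cos(t) dt. When t = 0, u = 0; when t = pi/2, u = 1.
The integral becomes 4·∫ sin(u) du from 0 to 1, with antiderivative -4*cos(u).
Back in t: F(t) = -4*cos(sin(t)).
Then F(pi/2) - F(0) = (-4*cos(1)) - (-4) = 4 - 4*cos(1).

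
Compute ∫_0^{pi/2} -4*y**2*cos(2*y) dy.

pi

Integrate by parts twice (u = y^2, dv = -4*cos(2*y) dy).
An antiderivative is F(y) = -2*y**2*sin(2*y) - 2*y*cos(2*y) + sin(2*y).
Then F(pi/2) - F(0) = (pi) - (0) = pi.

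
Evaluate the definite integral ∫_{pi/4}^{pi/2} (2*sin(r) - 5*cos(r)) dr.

An antiderivative is F(r) = -5*sin(r) - 2*cos(r).
Then F(pi/2) - F(pi/4) = (-5) - (-7*sqrt(2)/2) = -5 + 7*sqrt(2)/2.

-5 + 7*sqrt(2)/2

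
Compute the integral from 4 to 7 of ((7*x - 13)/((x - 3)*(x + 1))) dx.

-5*log(5) + 19*log(2)

Factor the denominator: x**2 - 2*x - 3 = (x + 1)(x - 3).
Partial fractions: (7*x - 13)/((x - 3)*(x + 1)) = 5/(x + 1) + 2/(x - 3).
An antiderivative is F(x) = 2*log(x - 3) + 5*log(x + 1).
Then F(7) - F(4) = (19*log(2)) - (5*log(5)) = -5*log(5) + 19*log(2).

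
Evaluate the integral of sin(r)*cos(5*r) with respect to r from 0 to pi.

Use the identity sin(r)cos(5*r) = [sin(6*r) + sin(-4*r)]/2.
An antiderivative is F(r) = cos(4*r)/8 - cos(6*r)/12.
Then F(pi) - F(0) = (1/24) - (1/24) = 0.

0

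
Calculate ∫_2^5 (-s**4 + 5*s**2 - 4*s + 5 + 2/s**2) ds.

-450

By the power rule, an antiderivative is F(s) = -s**5/5 + 5*s**3/3 - 2*s**2 + 5*s - 2/s.
Then F(5) - F(2) = (-6631/15) - (119/15) = -450.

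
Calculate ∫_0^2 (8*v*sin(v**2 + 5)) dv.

Let u = v**2 + 5, so du = 2*v dv. When v = 0, u = 5; when v = 2, u = 9.
The integral becomes 4·∫ sin(u) du from 5 to 9, with antiderivative -4*cos(u).
Back in v: F(v) = -4*cos(v**2 + 5).
Then F(2) - F(0) = (-4*cos(9)) - (-4*cos(5)) = 4*cos(5) - 4*cos(9).

4*cos(5) - 4*cos(9)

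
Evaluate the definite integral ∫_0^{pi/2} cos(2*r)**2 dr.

pi/4

Use the identity cos^2(2*r) = (1 + cos(4*r))/2.
An antiderivative is F(r) = r/2 + sin(4*r)/8.
Then F(pi/2) - F(0) = (pi/4) - (0) = pi/4.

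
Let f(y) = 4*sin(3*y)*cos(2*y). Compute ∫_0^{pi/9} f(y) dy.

-2*cos(pi/9) + 2*sin(pi/18)/5 + 12/5

Use the identity sin(3*y)cos(2*y) = [sin(5*y) + sin(y)]/2.
An antiderivative is F(y) = -2*cos(y) - 2*cos(5*y)/5.
Then F(pi/9) - F(0) = (-2*cos(pi/9) + 2*sin(pi/18)/5) - (-12/5) = -2*cos(pi/9) + 2*sin(pi/18)/5 + 12/5.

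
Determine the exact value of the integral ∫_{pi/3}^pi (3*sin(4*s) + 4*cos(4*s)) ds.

-9/8 + sqrt(3)/2

An antiderivative is F(s) = sin(4*s) - 3*cos(4*s)/4.
Then F(pi) - F(pi/3) = (-3/4) - (3/8 - sqrt(3)/2) = -9/8 + sqrt(3)/2.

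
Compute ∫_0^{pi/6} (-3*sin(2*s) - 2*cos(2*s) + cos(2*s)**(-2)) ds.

An antiderivative is F(s) = -sin(2*s) + 3*cos(2*s)/2 + tan(2*s)/2.
Then F(pi/6) - F(0) = (3/4) - (3/2) = -3/4.

-3/4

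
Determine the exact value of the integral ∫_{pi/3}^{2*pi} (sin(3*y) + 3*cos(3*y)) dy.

-2/3

An antiderivative is F(y) = sin(3*y) - cos(3*y)/3.
Then F(2*pi) - F(pi/3) = (-1/3) - (1/3) = -2/3.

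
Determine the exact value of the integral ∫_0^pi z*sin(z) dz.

pi

Integrate by parts once (u = z, dv = sin(z) dz).
An antiderivative is F(z) = -z*cos(z) + sin(z).
Then F(pi) - F(0) = (pi) - (0) = pi.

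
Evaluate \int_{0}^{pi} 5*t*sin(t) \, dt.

Integrate by parts once (u = t, dv = 5*sin(t) dt).
An antiderivative is F(t) = -5*t*cos(t) + 5*sin(t).
Then F(pi) - F(0) = (5*pi) - (0) = 5*pi.

5*pi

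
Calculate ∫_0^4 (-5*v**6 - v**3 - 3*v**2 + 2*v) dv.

-82704/7

By the power rule, an antiderivative is F(v) = -5*v**7/7 - v**4/4 - v**3 + v**2.
Then F(4) - F(0) = (-82704/7) - (0) = -82704/7.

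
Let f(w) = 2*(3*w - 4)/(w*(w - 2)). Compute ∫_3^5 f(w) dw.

-2*log(3) + 4*log(5)

Factor the denominator: w**2 - 2*w = w(w - 2).
Partial fractions: 2*(3*w - 4)/(w*(w - 2)) = 4/w + 2/(w - 2).
An antiderivative is F(w) = 4*log(w) + 2*log(w - 2).
Then F(5) - F(3) = (2*log(3) + 4*log(5)) - (log(81)) = -2*log(3) + 4*log(5).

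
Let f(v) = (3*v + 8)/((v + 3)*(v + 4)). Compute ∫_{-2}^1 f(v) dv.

Factor the denominator: v**2 + 7*v + 12 = (v + 4)(v + 3).
Partial fractions: (3*v + 8)/((v + 3)*(v + 4)) = 4/(v + 4) - 1/(v + 3).
An antiderivative is F(v) = -log(v + 3) + 4*log(v + 4).
Then F(1) - F(-2) = (-2*log(2) + 4*log(5)) - (log(16)) = -6*log(2) + 4*log(5).

-6*log(2) + 4*log(5)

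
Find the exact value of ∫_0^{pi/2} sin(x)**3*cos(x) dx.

Let u = sin(x), so du = cos(x) dx. When x = 0, u = 0; when x = pi/2, u = 1.
The integral becomes ∫ u**3 du from 0 to 1, with antiderivative u**4/4.
Back in x: F(x) = sin(x)**4/4.
Then F(pi/2) - F(0) = (1/4) - (0) = 1/4.

1/4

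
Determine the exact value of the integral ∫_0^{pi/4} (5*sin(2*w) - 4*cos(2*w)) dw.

An antiderivative is F(w) = -2*sin(2*w) - 5*cos(2*w)/2.
Then F(pi/4) - F(0) = (-2) - (-5/2) = 1/2.

1/2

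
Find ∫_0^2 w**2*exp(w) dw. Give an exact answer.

-2 + 2*exp(2)

Integrate by parts twice (u = w^2, dv = exp(w) dw).
An antiderivative is F(w) = (w**2 - 2*w + 2)*exp(w).
Then F(2) - F(0) = (2*exp(2)) - (2) = -2 + 2*exp(2).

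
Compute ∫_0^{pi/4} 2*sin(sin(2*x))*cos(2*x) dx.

Let u = sin(2*x), so du = 2*cos(2*x) dx. When x = 0, u = 0; when x = pi/4, u = 1.
The integral becomes ∫ sin(u) du from 0 to 1, with antiderivative -cos(u).
Back in x: F(x) = -cos(sin(2*x)).
Then F(pi/4) - F(0) = (-cos(1)) - (-1) = 1 - cos(1).

1 - cos(1)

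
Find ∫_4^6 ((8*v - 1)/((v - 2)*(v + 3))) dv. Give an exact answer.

-5*log(7) + 3*log(2) + 10*log(3)

Factor the denominator: v**2 + v - 6 = (v + 3)(v - 2).
Partial fractions: (8*v - 1)/((v - 2)*(v + 3)) = 5/(v + 3) + 3/(v - 2).
An antiderivative is F(v) = 3*log(v - 2) + 5*log(v + 3).
Then F(6) - F(4) = (6*log(2) + 10*log(3)) - (3*log(2) + 5*log(7)) = -5*log(7) + 3*log(2) + 10*log(3).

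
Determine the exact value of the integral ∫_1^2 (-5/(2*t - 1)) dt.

An antiderivative is F(t) = -5*log(2*t - 1)/2.
Then F(2) - F(1) = (-5*log(3)/2) - (0) = -5*log(3)/2.

-5*log(3)/2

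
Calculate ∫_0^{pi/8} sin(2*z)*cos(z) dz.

-sqrt(sqrt(2) + 2)/4 - sqrt(2 - sqrt(2))/12 + 2/3

Use the identity sin(2*z)cos(z) = [sin(3*z) + sin(z)]/2.
An antiderivative is F(z) = -cos(z)/2 - cos(3*z)/6.
Then F(pi/8) - F(0) = (-sqrt(sqrt(2) + 2)/4 - sqrt(2 - sqrt(2))/12) - (-2/3) = -sqrt(sqrt(2) + 2)/4 - sqrt(2 - sqrt(2))/12 + 2/3.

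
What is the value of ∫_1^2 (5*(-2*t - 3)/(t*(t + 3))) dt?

Factor the denominator: t**2 + 3*t = (t + 3)t.
Partial fractions: 5*(-2*t - 3)/(t*(t + 3)) = -5/(t + 3) - 5/t.
An antiderivative is F(t) = -5*log(t) - 5*log(t + 3).
Then F(2) - F(1) = (-5*log(5) - 5*log(2)) - (-10*log(2)) = -5*log(5) + 5*log(2).

-5*log(5) + 5*log(2)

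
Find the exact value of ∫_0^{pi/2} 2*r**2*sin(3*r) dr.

Integrate by parts twice (u = r^2, dv = 2*sin(3*r) dr).
An antiderivative is F(r) = -2*r**2*cos(3*r)/3 + 4*r*sin(3*r)/9 + 4*cos(3*r)/27.
Then F(pi/2) - F(0) = (-2*pi/9) - (4/27) = -2*pi/9 - 4/27.

-2*pi/9 - 4/27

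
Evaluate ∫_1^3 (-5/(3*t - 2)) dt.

An antiderivative is F(t) = -5*log(3*t - 2)/3.
Then F(3) - F(1) = (-5*log(7)/3) - (0) = -5*log(7)/3.

-5*log(7)/3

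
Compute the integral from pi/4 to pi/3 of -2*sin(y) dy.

1 - sqrt(2)

An antiderivative is F(y) = 2*cos(y).
Then F(pi/3) - F(pi/4) = (1) - (sqrt(2)) = 1 - sqrt(2).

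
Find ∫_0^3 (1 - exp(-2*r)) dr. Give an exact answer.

An antiderivative is F(r) = r + exp(-2*r)/2.
Then F(3) - F(0) = (exp(-6)/2 + 3) - (1/2) = exp(-6)/2 + 5/2.

exp(-6)/2 + 5/2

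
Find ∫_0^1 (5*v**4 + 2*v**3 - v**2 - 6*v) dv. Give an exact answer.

By the power rule, an antiderivative is F(v) = v**5 + v**4/2 - v**3/3 - 3*v**2.
Then F(1) - F(0) = (-11/6) - (0) = -11/6.

-11/6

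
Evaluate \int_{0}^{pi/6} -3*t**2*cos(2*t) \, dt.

-pi/8 - sqrt(3)*pi**2/48 + 3*sqrt(3)/8

Integrate by parts twice (u = t^2, dv = -3*cos(2*t) dt).
An antiderivative is F(t) = -3*t**2*sin(2*t)/2 - 3*t*cos(2*t)/2 + 3*sin(2*t)/4.
Then F(pi/6) - F(0) = (-pi/8 - sqrt(3)*pi**2/48 + 3*sqrt(3)/8) - (0) = -pi/8 - sqrt(3)*pi**2/48 + 3*sqrt(3)/8.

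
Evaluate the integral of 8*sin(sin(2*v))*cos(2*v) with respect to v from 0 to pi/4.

Let u = sin(2*v), so du = 2*cos(2*v) dv. When v = 0, u = 0; when v = pi/4, u = 1.
The integral becomes 4·∫ sin(u) du from 0 to 1, with antiderivative -4*cos(u).
Back in v: F(v) = -4*cos(sin(2*v)).
Then F(pi/4) - F(0) = (-4*cos(1)) - (-4) = 4 - 4*cos(1).

4 - 4*cos(1)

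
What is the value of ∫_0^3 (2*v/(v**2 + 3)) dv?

log(4)

Let u = v**2 + 3, so du = 2*v dv. When v = 0, u = 3; when v = 3, u = 12.
The integral becomes ∫ 1/u du from 3 to 12, with antiderivative log(u).
Back in v: F(v) = log(v**2 + 3).
Then F(3) - F(0) = (log(12)) - (log(3)) = log(4).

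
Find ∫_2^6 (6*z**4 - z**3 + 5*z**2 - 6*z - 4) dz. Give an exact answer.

By the power rule, an antiderivative is F(z) = 6*z**5/5 - z**4/4 + 5*z**3/3 - 3*z**2 - 4*z.
Then F(6) - F(2) = (46176/5) - (416/15) = 138112/15.

138112/15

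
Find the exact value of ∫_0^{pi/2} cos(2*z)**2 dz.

pi/4

Use the identity cos^2(2*z) = (1 + cos(4*z))/2.
An antiderivative is F(z) = z/2 + sin(4*z)/8.
Then F(pi/2) - F(0) = (pi/4) - (0) = pi/4.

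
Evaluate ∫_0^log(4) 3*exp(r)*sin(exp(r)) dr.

Let u = exp(r), so du = exp(r) dr. When r = 0, u = 1; when r = log(4), u = 4.
The integral becomes 3·∫ sin(u) du from 1 to 4, with antiderivative -3*cos(u).
Back in r: F(r) = -3*cos(exp(r)).
Then F(log(4)) - F(0) = (-3*cos(4)) - (-3*cos(1)) = 3*cos(1) - 3*cos(4).

3*cos(1) - 3*cos(4)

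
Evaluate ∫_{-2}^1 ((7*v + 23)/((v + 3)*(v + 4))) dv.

-log(2) + 5*log(5)

Factor the denominator: v**2 + 7*v + 12 = (v + 4)(v + 3).
Partial fractions: (7*v + 23)/((v + 3)*(v + 4)) = 5/(v + 4) + 2/(v + 3).
An antiderivative is F(v) = 2*log(v + 3) + 5*log(v + 4).
Then F(1) - F(-2) = (4*log(2) + 5*log(5)) - (log(32)) = -log(2) + 5*log(5).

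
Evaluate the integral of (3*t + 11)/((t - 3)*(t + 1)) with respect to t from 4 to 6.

Factor the denominator: t**2 - 2*t - 3 = (t + 1)(t - 3).
Partial fractions: (3*t + 11)/((t - 3)*(t + 1)) = -2/(t + 1) + 5/(t - 3).
An antiderivative is F(t) = 5*log(t - 3) - 2*log(t + 1).
Then F(6) - F(4) = (-2*log(7) + 5*log(3)) - (-log(25)) = -2*log(7) + 2*log(5) + 5*log(3).

-2*log(7) + 2*log(5) + 5*log(3)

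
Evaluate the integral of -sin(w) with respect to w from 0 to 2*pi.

An antiderivative is F(w) = cos(w).
Then F(2*pi) - F(0) = (1) - (1) = 0.

0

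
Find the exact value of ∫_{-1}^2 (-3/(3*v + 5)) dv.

An antiderivative is F(v) = -log(3*v + 5).
Then F(2) - F(-1) = (-log(11)) - (-log(2)) = log(2/11).

log(2/11)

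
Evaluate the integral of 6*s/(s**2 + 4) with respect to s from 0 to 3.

Let u = s**2 + 4, so du = 2*s ds. When s = 0, u = 4; when s = 3, u = 13.
The integral becomes 3·∫ 1/u du from 4 to 13, with antiderivative 3*log(u).
Back in s: F(s) = 3*log(s**2 + 4).
Then F(3) - F(0) = (3*log(13)) - (log(64)) = -6*log(2) + 3*log(13).

-6*log(2) + 3*log(13)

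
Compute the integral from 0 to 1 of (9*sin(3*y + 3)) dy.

3*cos(3) - 3*cos(6)

Let u = 3*y + 3, so du = 3 dy. When y = 0, u = 3; when y = 1, u = 6.
The integral becomes 3·∫ sin(u) du from 3 to 6, with antiderivative -3*cos(u).
Back in y: F(y) = -3*cos(3*y + 3).
Then F(1) - F(0) = (-3*cos(6)) - (-3*cos(3)) = 3*cos(3) - 3*cos(6).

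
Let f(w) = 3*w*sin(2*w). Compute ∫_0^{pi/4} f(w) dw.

Integrate by parts once (u = w, dv = 3*sin(2*w) dw).
An antiderivative is F(w) = -3*w*cos(2*w)/2 + 3*sin(2*w)/4.
Then F(pi/4) - F(0) = (3/4) - (0) = 3/4.

3/4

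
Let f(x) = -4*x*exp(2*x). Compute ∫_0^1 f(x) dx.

Integrate by parts once (u = x, dv = -4*exp(2*x) dx).
An antiderivative is F(x) = (-2*x + 1)*exp(2*x).
Then F(1) - F(0) = (-exp(2)) - (1) = -exp(2) - 1.

-exp(2) - 1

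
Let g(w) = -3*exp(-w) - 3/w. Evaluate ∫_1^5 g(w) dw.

An antiderivative is F(w) = -3*log(w) + 3*exp(-w).
Then F(5) - F(1) = (-3*log(5) + 3*exp(-5)) - (3*exp(-1)) = -3*log(5) - 3*exp(-1) + 3*exp(-5).

-3*log(5) - 3*exp(-1) + 3*exp(-5)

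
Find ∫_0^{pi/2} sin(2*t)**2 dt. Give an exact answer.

Use the identity sin^2(2*t) = (1 - cos(4*t))/2.
An antiderivative is F(t) = t/2 - sin(4*t)/8.
Then F(pi/2) - F(0) = (pi/4) - (0) = pi/4.

pi/4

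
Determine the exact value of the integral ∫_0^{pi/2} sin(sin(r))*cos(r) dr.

Let u = sin(r), so du = cos(r) dr. When r = 0, u = 0; when r = pi/2, u = 1.
The integral becomes ∫ sin(u) du from 0 to 1, with antiderivative -cos(u).
Back in r: F(r) = -cos(sin(r)).
Then F(pi/2) - F(0) = (-cos(1)) - (-1) = 1 - cos(1).

1 - cos(1)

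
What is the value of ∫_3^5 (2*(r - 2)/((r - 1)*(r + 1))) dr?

log(27/16)

Factor the denominator: r**2 - 1 = (r + 1)(r - 1).
Partial fractions: 2*(r - 2)/((r - 1)*(r + 1)) = 3/(r + 1) - 1/(r - 1).
An antiderivative is F(r) = -log(r - 1) + 3*log(r + 1).
Then F(5) - F(3) = (log(54)) - (log(32)) = log(27/16).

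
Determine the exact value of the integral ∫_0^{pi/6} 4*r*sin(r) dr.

Integrate by parts once (u = r, dv = 4*sin(r) dr).
An antiderivative is F(r) = -4*r*cos(r) + 4*sin(r).
Then F(pi/6) - F(0) = (-sqrt(3)*pi/3 + 2) - (0) = -sqrt(3)*pi/3 + 2.

-sqrt(3)*pi/3 + 2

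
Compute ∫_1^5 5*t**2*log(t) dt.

-620/9 + 625*log(5)/3

Integrate by parts once (u = ln t, dv = 5*t**2 dt).
An antiderivative is F(t) = 5*t**3*(3*log(t) - 1)/9.
Then F(5) - F(1) = (-625/9 + 625*log(5)/3) - (-5/9) = -620/9 + 625*log(5)/3.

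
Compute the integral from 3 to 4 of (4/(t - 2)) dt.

An antiderivative is F(t) = 4*log(t - 2).
Then F(4) - F(3) = (log(16)) - (0) = log(16).

log(16)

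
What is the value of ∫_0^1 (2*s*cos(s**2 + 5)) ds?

sin(6) - sin(5)

Let u = s**2 + 5, so du = 2*s ds. When s = 0, u = 5; when s = 1, u = 6.
The integral becomes ∫ cos(u) du from 5 to 6, with antiderivative sin(u).
Back in s: F(s) = sin(s**2 + 5).
Then F(1) - F(0) = (sin(6)) - (sin(5)) = sin(6) - sin(5).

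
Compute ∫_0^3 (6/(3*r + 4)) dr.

-4*log(2) + 2*log(13)

Let u = 3*r + 4, so du = 3 dr. When r = 0, u = 4; when r = 3, u = 13.
The integral becomes 2·∫ 1/u du from 4 to 13, with antiderivative 2*log(u).
Back in r: F(r) = 2*log(3*r + 4).
Then F(3) - F(0) = (2*log(13)) - (log(16)) = -4*log(2) + 2*log(13).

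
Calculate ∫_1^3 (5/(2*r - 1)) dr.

An antiderivative is F(r) = 5*log(2*r - 1)/2.
Then F(3) - F(1) = (5*log(5)/2) - (0) = 5*log(5)/2.

5*log(5)/2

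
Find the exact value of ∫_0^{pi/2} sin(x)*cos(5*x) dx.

1/6

Use the identity sin(x)cos(5*x) = [sin(6*x) + sin(-4*x)]/2.
An antiderivative is F(x) = cos(4*x)/8 - cos(6*x)/12.
Then F(pi/2) - F(0) = (5/24) - (1/24) = 1/6.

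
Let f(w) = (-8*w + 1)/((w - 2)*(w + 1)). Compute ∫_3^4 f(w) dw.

Factor the denominator: w**2 - w - 2 = (w + 1)(w - 2).
Partial fractions: (-8*w + 1)/((w - 2)*(w + 1)) = -3/(w + 1) - 5/(w - 2).
An antiderivative is F(w) = -5*log(w - 2) - 3*log(w + 1).
Then F(4) - F(3) = (-3*log(5) - 5*log(2)) - (-log(64)) = -3*log(5) + log(2).

-3*log(5) + log(2)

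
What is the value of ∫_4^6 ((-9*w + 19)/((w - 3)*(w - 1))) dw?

Factor the denominator: w**2 - 4*w + 3 = (w - 1)(w - 3).
Partial fractions: (-9*w + 19)/((w - 3)*(w - 1)) = -5/(w - 1) - 4/(w - 3).
An antiderivative is F(w) = -4*log(w - 3) - 5*log(w - 1).
Then F(6) - F(4) = (-5*log(5) - 4*log(3)) - (-5*log(3)) = -5*log(5) + log(3).

-5*log(5) + log(3)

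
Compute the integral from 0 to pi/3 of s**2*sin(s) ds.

-1 - pi**2/18 + sqrt(3)*pi/3

Integrate by parts twice (u = s^2, dv = sin(s) ds).
An antiderivative is F(s) = -s**2*cos(s) + 2*s*sin(s) + 2*cos(s).
Then F(pi/3) - F(0) = (-pi**2/18 + 1 + sqrt(3)*pi/3) - (2) = -1 - pi**2/18 + sqrt(3)*pi/3.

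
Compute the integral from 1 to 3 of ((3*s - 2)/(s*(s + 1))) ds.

log(32/9)

Factor the denominator: s**2 + s = (s + 1)s.
Partial fractions: (3*s - 2)/(s*(s + 1)) = 5/(s + 1) - 2/s.
An antiderivative is F(s) = -2*log(s) + 5*log(s + 1).
Then F(3) - F(1) = (-2*log(3) + 10*log(2)) - (log(32)) = log(32/9).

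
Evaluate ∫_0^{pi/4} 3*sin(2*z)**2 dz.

Use the identity sin^2(2*z) = (1 - cos(4*z))/2.
An antiderivative is F(z) = 3*z/2 - 3*sin(4*z)/8.
Then F(pi/4) - F(0) = (3*pi/8) - (0) = 3*pi/8.

3*pi/8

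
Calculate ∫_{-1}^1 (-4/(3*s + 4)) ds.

-4*log(7)/3

An antiderivative is F(s) = -4*log(3*s + 4)/3.
Then F(1) - F(-1) = (-4*log(7)/3) - (0) = -4*log(7)/3.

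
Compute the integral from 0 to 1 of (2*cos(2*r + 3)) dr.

sin(5) - sin(3)

Let u = 2*r + 3, so du = 2 dr. When r = 0, u = 3; when r = 1, u = 5.
The integral becomes ∫ cos(u) du from 3 to 5, with antiderivative sin(u).
Back in r: F(r) = sin(2*r + 3).
Then F(1) - F(0) = (sin(5)) - (sin(3)) = sin(5) - sin(3).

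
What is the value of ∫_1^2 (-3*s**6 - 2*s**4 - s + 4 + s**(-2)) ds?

-2234/35

By the power rule, an antiderivative is F(s) = -3*s**7/7 - 2*s**5/5 - s**2/2 + 4*s - 1/s.
Then F(2) - F(1) = (-4351/70) - (117/70) = -2234/35.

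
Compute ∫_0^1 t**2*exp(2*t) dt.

Integrate by parts twice (u = t^2, dv = exp(2*t) dt).
An antiderivative is F(t) = (2*t**2 - 2*t + 1)*exp(2*t)/4.
Then F(1) - F(0) = (exp(2)/4) - (1/4) = -1/4 + exp(2)/4.

-1/4 + exp(2)/4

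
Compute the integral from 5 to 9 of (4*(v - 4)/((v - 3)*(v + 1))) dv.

Factor the denominator: v**2 - 2*v - 3 = (v + 1)(v - 3).
Partial fractions: 4*(v - 4)/((v - 3)*(v + 1)) = 5/(v + 1) - 1/(v - 3).
An antiderivative is F(v) = -log(v - 3) + 5*log(v + 1).
Then F(9) - F(5) = (-log(3) + 4*log(2) + 5*log(5)) - (4*log(2) + 5*log(3)) = -6*log(3) + 5*log(5).

-6*log(3) + 5*log(5)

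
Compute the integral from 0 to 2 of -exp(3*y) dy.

An antiderivative is F(y) = -exp(3*y)/3.
Then F(2) - F(0) = (-exp(6)/3) - (-1/3) = 1/3 - exp(6)/3.

1/3 - exp(6)/3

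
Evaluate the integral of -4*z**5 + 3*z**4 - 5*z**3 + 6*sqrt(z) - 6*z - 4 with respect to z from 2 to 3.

By the power rule, an antiderivative is F(z) = -2*z**6/3 + 3*z**5/5 - 5*z**4/4 + 4*z**(3/2) - 3*z**2 - 4*z.
Then F(3) - F(2) = (-9609/20 + 12*sqrt(3)) - (-952/15 + 8*sqrt(2)) = -25019/60 - 8*sqrt(2) + 12*sqrt(3).

-25019/60 - 8*sqrt(2) + 12*sqrt(3)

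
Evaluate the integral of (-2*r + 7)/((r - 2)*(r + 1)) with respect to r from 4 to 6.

-3*log(7) + log(2) + 3*log(5)

Factor the denominator: r**2 - r - 2 = (r + 1)(r - 2).
Partial fractions: (-2*r + 7)/((r - 2)*(r + 1)) = -3/(r + 1) + 1/(r - 2).
An antiderivative is F(r) = log(r - 2) - 3*log(r + 1).
Then F(6) - F(4) = (-3*log(7) + 2*log(2)) - (-3*log(5) + log(2)) = -3*log(7) + log(2) + 3*log(5).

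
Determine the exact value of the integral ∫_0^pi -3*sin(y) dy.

An antiderivative is F(y) = 3*cos(y).
Then F(pi) - F(0) = (-3) - (3) = -6.

-6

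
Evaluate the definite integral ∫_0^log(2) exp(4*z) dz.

15/4

Let u = exp(z), so du = exp(z) dz. When z = 0, u = 1; when z = log(2), u = 2.
The integral becomes ∫ u**3 du from 1 to 2, with antiderivative u**4/4.
Back in z: F(z) = exp(4*z)/4.
Then F(log(2)) - F(0) = (4) - (1/4) = 15/4.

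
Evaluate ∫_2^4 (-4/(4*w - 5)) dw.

An antiderivative is F(w) = -log(4*w - 5).
Then F(4) - F(2) = (-log(11)) - (-log(3)) = log(3/11).

log(3/11)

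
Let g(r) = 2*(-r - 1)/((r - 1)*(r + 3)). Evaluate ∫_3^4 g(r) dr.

log(4/7)

Factor the denominator: r**2 + 2*r - 3 = (r + 3)(r - 1).
Partial fractions: 2*(-r - 1)/((r - 1)*(r + 3)) = -1/(r + 3) - 1/(r - 1).
An antiderivative is F(r) = -log(r - 1) - log(r + 3).
Then F(4) - F(3) = (-log(21)) - (-log(12)) = log(4/7).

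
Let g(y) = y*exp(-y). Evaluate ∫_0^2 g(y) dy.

Integrate by parts once (u = y, dv = exp(-y) dy).
An antiderivative is F(y) = (-y - 1)*exp(-y).
Then F(2) - F(0) = (-3*exp(-2)) - (-1) = 1 - 3*exp(-2).

1 - 3*exp(-2)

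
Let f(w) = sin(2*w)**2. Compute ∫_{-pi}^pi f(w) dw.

Use the identity sin^2(2*w) = (1 - cos(4*w))/2.
An antiderivative is F(w) = w/2 - sin(4*w)/8.
Then F(pi) - F(-pi) = (pi/2) - (-pi/2) = pi.

pi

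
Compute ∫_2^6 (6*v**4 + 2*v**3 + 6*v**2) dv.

51744/5

By the power rule, an antiderivative is F(v) = 6*v**5/5 + v**4/2 + 2*v**3.
Then F(6) - F(2) = (52056/5) - (312/5) = 51744/5.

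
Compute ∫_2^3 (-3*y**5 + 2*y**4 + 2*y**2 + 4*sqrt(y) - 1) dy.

-7093/30 - 16*sqrt(2)/3 + 8*sqrt(3)

By the power rule, an antiderivative is F(y) = -y**6/2 + 2*y**5/5 + 8*y**(3/2)/3 + 2*y**3/3 - y.
Then F(3) - F(2) = (-2523/10 + 8*sqrt(3)) - (-238/15 + 16*sqrt(2)/3) = -7093/30 - 16*sqrt(2)/3 + 8*sqrt(3).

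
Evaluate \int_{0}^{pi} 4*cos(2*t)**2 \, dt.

2*pi

Use the identity cos^2(2*t) = (1 + cos(4*t))/2.
An antiderivative is F(t) = 2*t + sin(4*t)/2.
Then F(pi) - F(0) = (2*pi) - (0) = 2*pi.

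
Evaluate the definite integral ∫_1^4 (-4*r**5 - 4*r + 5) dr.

By the power rule, an antiderivative is F(r) = -2*r**6/3 - 2*r**2 + 5*r.
Then F(4) - F(1) = (-8228/3) - (7/3) = -2745.

-2745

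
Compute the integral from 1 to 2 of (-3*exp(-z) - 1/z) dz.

An antiderivative is F(z) = -log(z) + 3*exp(-z).
Then F(2) - F(1) = (-log(2) + 3*exp(-2)) - (3*exp(-1)) = -3*exp(-1) - log(2) + 3*exp(-2).

-3*exp(-1) - log(2) + 3*exp(-2)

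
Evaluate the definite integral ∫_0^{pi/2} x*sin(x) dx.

Integrate by parts once (u = x, dv = sin(x) dx).
An antiderivative is F(x) = -x*cos(x) + sin(x).
Then F(pi/2) - F(0) = (1) - (0) = 1.

1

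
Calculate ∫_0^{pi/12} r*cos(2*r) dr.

Integrate by parts once (u = r, dv = cos(2*r) dr).
An antiderivative is F(r) = r*sin(2*r)/2 + cos(2*r)/4.
Then F(pi/12) - F(0) = (pi/48 + sqrt(3)/8) - (1/4) = -1/4 + pi/48 + sqrt(3)/8.

-1/4 + pi/48 + sqrt(3)/8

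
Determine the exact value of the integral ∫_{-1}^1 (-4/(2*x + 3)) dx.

An antiderivative is F(x) = -2*log(2*x + 3).
Then F(1) - F(-1) = (-log(25)) - (0) = -log(25).

-log(25)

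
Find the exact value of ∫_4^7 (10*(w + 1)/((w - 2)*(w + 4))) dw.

Factor the denominator: w**2 + 2*w - 8 = (w + 4)(w - 2).
Partial fractions: 10*(w + 1)/((w - 2)*(w + 4)) = 5/(w + 4) + 5/(w - 2).
An antiderivative is F(w) = 5*log(w - 2) + 5*log(w + 4).
Then F(7) - F(4) = (5*log(5) + 5*log(11)) - (20*log(2)) = -20*log(2) + 5*log(5) + 5*log(11).

-20*log(2) + 5*log(5) + 5*log(11)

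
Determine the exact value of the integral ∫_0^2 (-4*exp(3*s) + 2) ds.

An antiderivative is F(s) = -4*exp(3*s)/3 + 2*s.
Then F(2) - F(0) = (4 - 4*exp(6)/3) - (-4/3) = 16/3 - 4*exp(6)/3.

16/3 - 4*exp(6)/3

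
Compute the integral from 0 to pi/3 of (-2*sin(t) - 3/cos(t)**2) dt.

An antiderivative is F(t) = 2*cos(t) - 3*tan(t).
Then F(pi/3) - F(0) = (1 - 3*sqrt(3)) - (2) = -3*sqrt(3) - 1.

-3*sqrt(3) - 1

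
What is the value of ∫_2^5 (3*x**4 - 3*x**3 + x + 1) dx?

28251/20

By the power rule, an antiderivative is F(x) = 3*x**5/5 - 3*x**4/4 + x**2/2 + x.
Then F(5) - F(2) = (5695/4) - (56/5) = 28251/20.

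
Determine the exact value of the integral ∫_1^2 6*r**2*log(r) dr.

-14/3 + 16*log(2)

Integrate by parts once (u = ln r, dv = 6*r**2 dr).
An antiderivative is F(r) = 2*r**3*(3*log(r) - 1)/3.
Then F(2) - F(1) = (-16/3 + 16*log(2)) - (-2/3) = -14/3 + 16*log(2).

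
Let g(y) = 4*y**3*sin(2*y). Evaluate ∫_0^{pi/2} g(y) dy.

Integrate by parts 3 times (u = y^3, dv = 4*sin(2*y) dy).
An antiderivative is F(y) = -2*y**3*cos(2*y) + 3*y**2*sin(2*y) + 3*y*cos(2*y) - 3*sin(2*y)/2.
Then F(pi/2) - F(0) = (pi*(-6 + pi**2)/4) - (0) = pi*(-6 + pi**2)/4.

pi*(-6 + pi**2)/4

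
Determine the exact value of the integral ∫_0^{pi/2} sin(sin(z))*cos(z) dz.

1 - cos(1)

Let u = sin(z), so du = cos(z) dz. When z = 0, u = 0; when z = pi/2, u = 1.
The integral becomes ∫ sin(u) du from 0 to 1, with antiderivative -cos(u).
Back in z: F(z) = -cos(sin(z)).
Then F(pi/2) - F(0) = (-cos(1)) - (-1) = 1 - cos(1).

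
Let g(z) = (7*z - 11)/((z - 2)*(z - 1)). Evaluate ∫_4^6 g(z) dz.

-4*log(3) + 3*log(2) + 4*log(5)

Factor the denominator: z**2 - 3*z + 2 = (z - 1)(z - 2).
Partial fractions: (7*z - 11)/((z - 2)*(z - 1)) = 4/(z - 1) + 3/(z - 2).
An antiderivative is F(z) = 3*log(z - 2) + 4*log(z - 1).
Then F(6) - F(4) = (6*log(2) + 4*log(5)) - (3*log(2) + 4*log(3)) = -4*log(3) + 3*log(2) + 4*log(5).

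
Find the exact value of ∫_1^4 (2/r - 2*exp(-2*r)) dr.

An antiderivative is F(r) = 2*log(r) + exp(-2*r).
Then F(4) - F(1) = (exp(-8) + 4*log(2)) - (exp(-2)) = -exp(-2) + exp(-8) + 4*log(2).

-exp(-2) + exp(-8) + 4*log(2)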